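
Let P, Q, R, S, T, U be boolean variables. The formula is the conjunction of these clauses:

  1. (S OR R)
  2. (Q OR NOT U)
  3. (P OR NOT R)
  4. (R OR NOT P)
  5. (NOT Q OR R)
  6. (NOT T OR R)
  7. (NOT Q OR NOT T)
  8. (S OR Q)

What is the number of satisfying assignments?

7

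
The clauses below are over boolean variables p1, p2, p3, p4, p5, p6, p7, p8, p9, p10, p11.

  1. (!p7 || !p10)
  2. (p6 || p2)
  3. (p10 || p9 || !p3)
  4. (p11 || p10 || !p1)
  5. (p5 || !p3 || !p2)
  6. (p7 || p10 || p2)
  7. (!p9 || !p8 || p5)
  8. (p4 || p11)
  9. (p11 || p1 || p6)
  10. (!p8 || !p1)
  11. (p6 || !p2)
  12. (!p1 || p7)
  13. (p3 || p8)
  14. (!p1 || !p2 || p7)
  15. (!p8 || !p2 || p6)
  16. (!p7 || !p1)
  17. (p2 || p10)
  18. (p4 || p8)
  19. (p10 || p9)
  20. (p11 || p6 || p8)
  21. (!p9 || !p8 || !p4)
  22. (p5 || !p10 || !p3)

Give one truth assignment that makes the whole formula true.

p1=F, p2=F, p3=T, p4=T, p5=T, p6=T, p7=F, p8=F, p9=F, p10=T, p11=T

Check each clause:
  1. (!p7 || !p10) — !p7 is true.
  2. (p2 || p6) — p6 is true.
  3. (!p3 || p10 || p9) — p10 is true.
  4. (p11 || p10 || !p1) — p10 is true.
  5. (!p2 || p5 || !p3) — p5 is true.
  6. (p2 || p7 || p10) — p10 is true.
  7. (!p9 || p5 || !p8) — !p8 is true.
  8. (p11 || p4) — p11 is true.
  9. (p1 || p6 || p11) — p11 is true.
  10. (!p1 || !p8) — !p8 is true.
  11. (p6 || !p2) — p6 is true.
  12. (p7 || !p1) — !p1 is true.
  13. (p8 || p3) — p3 is true.
  14. (!p2 || p7 || !p1) — !p2 is true.
  15. (!p2 || !p8 || p6) — !p8 is true.
  16. (!p7 || !p1) — !p7 is true.
  17. (p2 || p10) — p10 is true.
  18. (p4 || p8) — p4 is true.
  19. (p9 || p10) — p10 is true.
  20. (p6 || p8 || p11) — p11 is true.
  21. (!p9 || !p8 || !p4) — !p8 is true.
  22. (p5 || !p3 || !p10) — p5 is true.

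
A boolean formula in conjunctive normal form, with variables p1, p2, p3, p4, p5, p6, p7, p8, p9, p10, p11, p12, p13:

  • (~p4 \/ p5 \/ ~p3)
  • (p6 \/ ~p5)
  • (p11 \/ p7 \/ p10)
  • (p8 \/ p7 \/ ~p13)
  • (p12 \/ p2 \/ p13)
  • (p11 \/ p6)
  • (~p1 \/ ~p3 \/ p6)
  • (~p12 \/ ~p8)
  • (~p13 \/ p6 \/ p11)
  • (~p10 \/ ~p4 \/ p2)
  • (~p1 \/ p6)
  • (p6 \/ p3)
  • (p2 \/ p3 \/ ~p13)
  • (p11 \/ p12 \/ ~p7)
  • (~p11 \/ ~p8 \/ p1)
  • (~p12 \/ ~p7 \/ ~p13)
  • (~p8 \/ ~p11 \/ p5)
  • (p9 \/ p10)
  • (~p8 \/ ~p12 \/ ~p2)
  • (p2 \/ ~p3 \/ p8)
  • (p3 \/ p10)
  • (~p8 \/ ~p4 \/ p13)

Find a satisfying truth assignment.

p1=0  p2=1  p3=1  p4=0  p5=0  p6=1  p7=1  p8=0  p9=1  p10=1  p11=1  p12=0  p13=1

p4 occurs only negated in the remaining clauses — set p4 = False.
p6 occurs only positively in the remaining clauses — set p6 = True.
Set p1 = False and propagate.
The remaining clauses are satisfied by p2 = True, p3 = True, p5 = False, p7 = True, p8 = False, p9 = True, p10 = True, p11 = True, p12 = False, p13 = True.
Check each clause:
  1. (~p3 \/ p5 \/ ~p4) — ~p4 is true.
  2. (~p5 \/ p6) — ~p5 is true.
  3. (p7 \/ p11 \/ p10) — p10 is true.
  4. (p8 \/ ~p13 \/ p7) — p7 is true.
  5. (p2 \/ p13 \/ p12) — p2 is true.
  6. (p6 \/ p11) — p11 is true.
  7. (~p3 \/ p6 \/ ~p1) — p6 is true.
  8. (~p8 \/ ~p12) — ~p8 is true.
  9. (p11 \/ ~p13 \/ p6) — p11 is true.
  10. (~p4 \/ p2 \/ ~p10) — p2 is true.
  11. (~p1 \/ p6) — ~p1 is true.
  12. (p6 \/ p3) — p3 is true.
  13. (p3 \/ p2 \/ ~p13) — p2 is true.
  14. (~p7 \/ p11 \/ p12) — p11 is true.
  15. (~p8 \/ p1 \/ ~p11) — ~p8 is true.
  16. (~p13 \/ ~p12 \/ ~p7) — ~p12 is true.
  17. (~p11 \/ ~p8 \/ p5) — ~p8 is true.
  18. (p9 \/ p10) — p9 is true.
  19. (~p2 \/ ~p12 \/ ~p8) — ~p8 is true.
  20. (p8 \/ ~p3 \/ p2) — p2 is true.
  21. (p3 \/ p10) — p10 is true.
  22. (~p8 \/ ~p4 \/ p13) — ~p8 is true.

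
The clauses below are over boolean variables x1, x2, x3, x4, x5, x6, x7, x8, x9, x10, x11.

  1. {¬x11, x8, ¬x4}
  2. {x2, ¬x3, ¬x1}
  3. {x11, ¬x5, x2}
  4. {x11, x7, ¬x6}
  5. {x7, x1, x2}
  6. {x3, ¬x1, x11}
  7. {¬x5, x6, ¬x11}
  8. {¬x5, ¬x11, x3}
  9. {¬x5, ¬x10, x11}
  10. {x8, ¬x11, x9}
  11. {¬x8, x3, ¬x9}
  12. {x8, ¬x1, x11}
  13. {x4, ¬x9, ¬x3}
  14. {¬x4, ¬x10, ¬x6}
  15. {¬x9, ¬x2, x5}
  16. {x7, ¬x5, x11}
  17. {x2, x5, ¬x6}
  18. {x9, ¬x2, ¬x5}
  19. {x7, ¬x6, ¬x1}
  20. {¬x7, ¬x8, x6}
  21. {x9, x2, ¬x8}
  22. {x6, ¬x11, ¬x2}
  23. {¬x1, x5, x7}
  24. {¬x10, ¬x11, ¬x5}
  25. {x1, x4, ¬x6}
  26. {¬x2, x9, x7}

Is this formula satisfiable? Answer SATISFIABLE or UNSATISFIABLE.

SATISFIABLE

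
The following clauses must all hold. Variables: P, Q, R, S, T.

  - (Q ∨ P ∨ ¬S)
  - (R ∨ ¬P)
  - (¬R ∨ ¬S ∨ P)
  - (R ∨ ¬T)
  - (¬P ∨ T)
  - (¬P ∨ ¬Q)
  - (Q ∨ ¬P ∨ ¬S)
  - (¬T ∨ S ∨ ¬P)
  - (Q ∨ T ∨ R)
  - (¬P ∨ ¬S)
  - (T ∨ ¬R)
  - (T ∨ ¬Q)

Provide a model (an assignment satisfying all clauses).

P=False, Q=True, R=True, S=False, T=True

Check each clause:
  1. (¬S ∨ P ∨ Q) — Q is true.
  2. (¬P ∨ R) — R is true.
  3. (¬S ∨ P ∨ ¬R) — ¬S is true.
  4. (R ∨ ¬T) — R is true.
  5. (T ∨ ¬P) — T is true.
  6. (¬P ∨ ¬Q) — ¬P is true.
  7. (¬P ∨ Q ∨ ¬S) — Q is true.
  8. (S ∨ ¬P ∨ ¬T) — ¬P is true.
  9. (T ∨ Q ∨ R) — Q is true.
  10. (¬P ∨ ¬S) — ¬S is true.
  11. (T ∨ ¬R) — T is true.
  12. (¬Q ∨ T) — T is true.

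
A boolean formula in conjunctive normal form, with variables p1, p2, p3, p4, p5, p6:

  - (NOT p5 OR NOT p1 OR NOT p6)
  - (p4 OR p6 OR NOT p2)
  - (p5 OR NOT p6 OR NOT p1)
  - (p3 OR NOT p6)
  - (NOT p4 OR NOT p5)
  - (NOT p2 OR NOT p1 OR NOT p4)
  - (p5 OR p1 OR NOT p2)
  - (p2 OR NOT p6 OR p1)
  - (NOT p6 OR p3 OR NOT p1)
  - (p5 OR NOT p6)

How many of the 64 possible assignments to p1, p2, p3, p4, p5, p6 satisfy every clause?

13

Case analysis on p6 and p1:
  p6=T, p1=T: a clause becomes empty — 0.
  p6=T, p1=F: remaining (p2,p3,p4,p5) ∈ {(T,T,F,T)} — 1.
  p6=F, p1=T: p3 free; 3 ways for (p2,p4,p5) × 2^1 = 6.
  p6=F, p1=F: p3 free; 3 ways for (p2,p4,p5) × 2^1 = 6.
Total: 0 + 1 + 6 + 6 = 13.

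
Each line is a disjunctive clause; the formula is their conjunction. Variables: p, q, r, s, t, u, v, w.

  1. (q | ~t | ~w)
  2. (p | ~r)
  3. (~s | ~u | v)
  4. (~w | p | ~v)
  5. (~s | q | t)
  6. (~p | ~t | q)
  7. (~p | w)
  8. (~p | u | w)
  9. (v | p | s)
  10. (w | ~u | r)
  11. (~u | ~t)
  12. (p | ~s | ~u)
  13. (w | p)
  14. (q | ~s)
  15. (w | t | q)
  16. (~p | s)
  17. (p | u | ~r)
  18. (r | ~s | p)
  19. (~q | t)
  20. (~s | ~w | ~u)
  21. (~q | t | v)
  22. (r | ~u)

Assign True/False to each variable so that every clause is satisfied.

p=T, q=T, r=F, s=T, t=T, u=F, v=F, w=T

Check each clause:
  1. (~w | ~t | q) — q is true.
  2. (~r | p) — p is true.
  3. (v | ~u | ~s) — ~u is true.
  4. (~w | p | ~v) — ~v is true.
  5. (t | ~s | q) — q is true.
  6. (q | ~p | ~t) — q is true.
  7. (~p | w) — w is true.
  8. (w | ~p | u) — w is true.
  9. (s | p | v) — p is true.
  10. (w | r | ~u) — w is true.
  11. (~u | ~t) — ~u is true.
  12. (p | ~u | ~s) — p is true.
  13. (w | p) — w is true.
  14. (q | ~s) — q is true.
  15. (w | q | t) — w is true.
  16. (s | ~p) — s is true.
  17. (u | p | ~r) — p is true.
  18. (r | ~s | p) — p is true.
  19. (t | ~q) — t is true.
  20. (~u | ~w | ~s) — ~u is true.
  21. (t | ~q | v) — t is true.
  22. (r | ~u) — ~u is true.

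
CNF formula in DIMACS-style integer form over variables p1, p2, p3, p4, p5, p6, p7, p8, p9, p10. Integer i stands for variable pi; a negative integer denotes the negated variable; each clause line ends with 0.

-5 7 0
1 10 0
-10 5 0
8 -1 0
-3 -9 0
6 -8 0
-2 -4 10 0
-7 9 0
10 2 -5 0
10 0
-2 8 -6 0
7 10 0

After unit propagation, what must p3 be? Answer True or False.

Unit clause (p10) sets p10 = True.
(p5 | ~p10): since p10 = True, the clause reduces to (p5). p5 = True.
In (~p5 | p7), ~p5 is now false; p7 must hold, so p7 = True.
(~p7 | p9): since p7 = True, the clause reduces to (p9). p9 = True.
(~p3 | ~p9) with p9 = True leaves only ~p3, so p3 = False.

False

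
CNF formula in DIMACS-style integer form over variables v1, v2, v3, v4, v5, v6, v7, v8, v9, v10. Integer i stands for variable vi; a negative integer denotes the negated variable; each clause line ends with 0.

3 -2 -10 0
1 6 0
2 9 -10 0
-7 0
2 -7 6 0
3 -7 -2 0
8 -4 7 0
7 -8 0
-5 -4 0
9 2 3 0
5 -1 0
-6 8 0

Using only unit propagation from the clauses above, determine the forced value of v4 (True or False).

False

(~v7) stands alone — v7 = False.
From (~v8 | v7) and v7 = False: v8 = False.
From (v7 | ~v4 | v8) and v8 = False, v7 = False: v4 = False.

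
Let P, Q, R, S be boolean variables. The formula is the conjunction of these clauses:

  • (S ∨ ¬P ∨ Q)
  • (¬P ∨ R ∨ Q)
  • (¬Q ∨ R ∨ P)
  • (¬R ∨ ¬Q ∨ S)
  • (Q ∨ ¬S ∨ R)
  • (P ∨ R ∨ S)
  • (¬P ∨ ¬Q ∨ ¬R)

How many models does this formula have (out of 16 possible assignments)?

6

Satisfying assignments:
  P=0 Q=0 R=1 S=0
  P=0 Q=0 R=1 S=1
  P=0 Q=1 R=1 S=1
  P=1 Q=0 R=1 S=1
  P=1 Q=1 R=0 S=0
  P=1 Q=1 R=0 S=1
Count: 6.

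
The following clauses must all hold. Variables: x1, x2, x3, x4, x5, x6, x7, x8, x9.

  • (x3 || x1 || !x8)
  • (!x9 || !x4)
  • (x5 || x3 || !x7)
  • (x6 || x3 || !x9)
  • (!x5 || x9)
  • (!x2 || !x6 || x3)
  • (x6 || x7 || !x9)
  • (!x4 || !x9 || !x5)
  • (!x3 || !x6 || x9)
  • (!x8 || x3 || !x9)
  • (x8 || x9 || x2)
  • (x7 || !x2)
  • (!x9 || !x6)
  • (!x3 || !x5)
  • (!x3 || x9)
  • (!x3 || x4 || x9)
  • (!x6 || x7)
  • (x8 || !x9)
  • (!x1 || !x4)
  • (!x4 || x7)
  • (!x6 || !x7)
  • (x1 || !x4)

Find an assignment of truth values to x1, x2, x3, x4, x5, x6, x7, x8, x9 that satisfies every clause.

x1=F, x2=T, x3=T, x4=F, x5=F, x6=F, x7=T, x8=T, x9=T

Try x1 = False.
  then x4 is forced to False.
The remaining clauses are satisfied by x2 = True, x3 = True, x5 = False, x6 = False, x7 = True, x8 = True, x9 = True.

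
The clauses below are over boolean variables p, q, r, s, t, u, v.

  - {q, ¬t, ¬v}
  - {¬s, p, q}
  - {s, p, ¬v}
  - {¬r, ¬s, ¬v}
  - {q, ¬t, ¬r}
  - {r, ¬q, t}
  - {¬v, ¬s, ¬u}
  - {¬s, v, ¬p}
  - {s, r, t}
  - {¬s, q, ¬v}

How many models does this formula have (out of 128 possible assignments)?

36

Case analysis on s and v:
  s=T, v=T: remaining (p,q,r,t,u) ∈ {(F,T,F,T,F); (T,T,F,T,F)} — 2.
  s=T, v=F: u free; 3 ways for (p,q,r,t) × 2^1 = 6.
  s=F, v=T: u free; 4 ways for (p,q,r,t) × 2^1 = 8.
  s=F, v=F: p, u free; 5 ways for (q,r,t) × 2^2 = 20.
Total: 2 + 6 + 8 + 20 = 36.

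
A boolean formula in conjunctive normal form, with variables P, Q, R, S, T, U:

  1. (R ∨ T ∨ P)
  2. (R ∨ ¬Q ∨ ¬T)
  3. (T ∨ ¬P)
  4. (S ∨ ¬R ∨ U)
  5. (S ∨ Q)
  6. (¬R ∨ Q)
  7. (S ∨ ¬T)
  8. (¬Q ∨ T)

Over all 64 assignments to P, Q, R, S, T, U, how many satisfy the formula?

8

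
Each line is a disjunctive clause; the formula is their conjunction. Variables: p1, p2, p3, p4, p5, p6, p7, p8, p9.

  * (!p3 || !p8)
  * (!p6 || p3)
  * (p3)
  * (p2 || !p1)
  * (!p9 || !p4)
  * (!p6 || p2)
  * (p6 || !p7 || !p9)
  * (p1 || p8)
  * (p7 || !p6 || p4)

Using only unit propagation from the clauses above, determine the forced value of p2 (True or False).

True

(p3) is a unit clause: p3 = True.
In (!p8 || !p3), !p3 is now false; !p8 must hold, so p8 = False.
(p1 || p8): since p8 = False, the clause reduces to (p1). p1 = True.
(!p1 || p2): since p1 = True, the clause reduces to (p2). p2 = True.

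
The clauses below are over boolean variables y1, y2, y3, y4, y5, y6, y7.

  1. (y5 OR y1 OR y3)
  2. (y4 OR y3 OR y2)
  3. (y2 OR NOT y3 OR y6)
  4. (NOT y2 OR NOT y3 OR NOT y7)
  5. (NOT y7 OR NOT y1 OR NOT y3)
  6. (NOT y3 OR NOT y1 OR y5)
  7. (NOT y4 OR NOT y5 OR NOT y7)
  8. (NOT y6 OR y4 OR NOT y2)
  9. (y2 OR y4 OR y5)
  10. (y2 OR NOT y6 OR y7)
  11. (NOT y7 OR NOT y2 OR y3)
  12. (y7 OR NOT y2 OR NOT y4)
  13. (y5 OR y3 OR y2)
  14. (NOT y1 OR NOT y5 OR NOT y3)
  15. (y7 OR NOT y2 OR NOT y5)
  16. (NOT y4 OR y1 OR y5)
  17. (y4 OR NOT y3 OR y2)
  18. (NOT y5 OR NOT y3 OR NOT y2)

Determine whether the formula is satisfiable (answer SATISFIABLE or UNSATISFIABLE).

SATISFIABLE

Branch on y1: take y1 = False.
Set y2 = False and propagate.
Branch on y3: take y3 = False.
  then y5 is forced to True.
  then y4 is forced to True.
  then y7 is forced to False.
  then y6 is forced to False.
So y1 = F, y2 = F, y3 = F, y4 = T, y5 = T, y6 = F, y7 = F is a satisfying assignment.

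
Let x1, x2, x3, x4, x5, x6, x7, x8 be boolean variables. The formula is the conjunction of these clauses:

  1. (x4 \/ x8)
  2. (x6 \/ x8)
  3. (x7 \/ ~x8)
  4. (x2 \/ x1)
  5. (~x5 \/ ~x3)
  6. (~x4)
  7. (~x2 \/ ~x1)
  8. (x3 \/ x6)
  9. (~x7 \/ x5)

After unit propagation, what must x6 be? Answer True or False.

True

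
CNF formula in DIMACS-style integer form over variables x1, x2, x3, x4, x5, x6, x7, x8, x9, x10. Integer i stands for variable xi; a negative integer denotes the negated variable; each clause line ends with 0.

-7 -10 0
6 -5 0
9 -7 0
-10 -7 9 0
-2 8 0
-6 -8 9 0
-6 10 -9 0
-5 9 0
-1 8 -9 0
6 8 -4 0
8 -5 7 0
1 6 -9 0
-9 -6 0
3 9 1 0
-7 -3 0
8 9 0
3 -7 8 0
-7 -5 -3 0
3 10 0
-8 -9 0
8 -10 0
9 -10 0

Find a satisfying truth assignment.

x1=False, x2=False, x3=True, x4=False, x5=False, x6=False, x7=False, x8=True, x9=False, x10=False

Check each clause:
  1. (~x10 | ~x7) — ~x7 is true.
  2. (~x5 | x6) — ~x5 is true.
  3. (~x7 | x9) — ~x7 is true.
  4. (x9 | ~x7 | ~x10) — ~x7 is true.
  5. (x8 | ~x2) — x8 is true.
  6. (x9 | ~x8 | ~x6) — ~x6 is true.
  7. (~x6 | x10 | ~x9) — ~x6 is true.
  8. (~x5 | x9) — ~x5 is true.
  9. (~x9 | x8 | ~x1) — x8 is true.
  10. (~x4 | x8 | x6) — x8 is true.
  11. (~x5 | x8 | x7) — x8 is true.
  12. (x6 | x1 | ~x9) — ~x9 is true.
  13. (~x9 | ~x6) — ~x6 is true.
  14. (x3 | x1 | x9) — x3 is true.
  15. (~x7 | ~x3) — ~x7 is true.
  16. (x9 | x8) — x8 is true.
  17. (x8 | x3 | ~x7) — x8 is true.
  18. (~x7 | ~x5 | ~x3) — ~x7 is true.
  19. (x3 | x10) — x3 is true.
  20. (~x8 | ~x9) — ~x9 is true.
  21. (x8 | ~x10) — x8 is true.
  22. (~x10 | x9) — ~x10 is true.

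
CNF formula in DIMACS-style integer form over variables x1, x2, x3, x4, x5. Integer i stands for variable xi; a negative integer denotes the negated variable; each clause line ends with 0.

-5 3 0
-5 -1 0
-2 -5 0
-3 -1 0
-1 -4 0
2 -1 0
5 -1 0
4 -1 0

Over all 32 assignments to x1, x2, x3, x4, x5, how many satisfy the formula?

10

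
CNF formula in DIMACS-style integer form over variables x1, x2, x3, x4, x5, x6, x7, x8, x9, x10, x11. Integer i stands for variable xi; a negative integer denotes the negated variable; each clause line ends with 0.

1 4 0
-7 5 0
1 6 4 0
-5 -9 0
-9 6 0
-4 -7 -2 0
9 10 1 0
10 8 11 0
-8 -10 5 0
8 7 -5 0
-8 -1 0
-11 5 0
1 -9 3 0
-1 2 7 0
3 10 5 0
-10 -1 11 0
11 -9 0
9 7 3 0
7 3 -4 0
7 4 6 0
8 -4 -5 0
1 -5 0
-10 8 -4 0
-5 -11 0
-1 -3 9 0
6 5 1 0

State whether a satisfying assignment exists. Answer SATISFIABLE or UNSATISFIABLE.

UNSATISFIABLE

x1 = True:
  x5 = True:
    propagation gives x9=False, x7=True, x4=False, x11=False; an empty clause results — contradiction.
  x5 = False:
    propagation gives x7=False, x11=False, x10=True; an empty clause results — contradiction.
x1 = False:
  propagation gives x4=True, x5=False, x7=False, x11=False; an empty clause results — contradiction.
Every branch closes, so no satisfying assignment exists.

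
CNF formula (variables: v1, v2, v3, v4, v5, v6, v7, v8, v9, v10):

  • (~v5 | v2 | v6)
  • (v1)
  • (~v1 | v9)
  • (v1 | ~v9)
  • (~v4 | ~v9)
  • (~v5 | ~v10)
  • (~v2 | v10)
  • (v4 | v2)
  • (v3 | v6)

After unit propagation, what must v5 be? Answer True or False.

False

Unit clause (v1) sets v1 = True.
(v9 | ~v1): since v1 = True, the clause reduces to (v9). v9 = True.
In (~v4 | ~v9), ~v9 is now false; ~v4 must hold, so v4 = False.
From (v4 | v2) and v4 = False: v2 = True.
(v10 | ~v2) with v2 = True leaves only v10, so v10 = True.
(~v10 | ~v5): since v10 = True, the clause reduces to (~v5). v5 = False.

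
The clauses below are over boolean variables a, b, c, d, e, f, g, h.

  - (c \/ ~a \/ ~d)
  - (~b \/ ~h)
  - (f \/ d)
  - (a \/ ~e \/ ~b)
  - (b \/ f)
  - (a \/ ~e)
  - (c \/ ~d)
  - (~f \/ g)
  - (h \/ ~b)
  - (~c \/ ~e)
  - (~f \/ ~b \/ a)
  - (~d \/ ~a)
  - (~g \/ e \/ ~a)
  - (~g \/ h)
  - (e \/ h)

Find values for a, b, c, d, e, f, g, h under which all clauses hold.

Set a = False and propagate.
  then e is forced to False.
  then h is forced to True.
  then b is forced to False.
  then f is forced to True.
  then g is forced to True.
For the remaining variables, c = True, d = False works.
Every clause has at least one true literal under this assignment.

a = False  b = False  c = True  d = False  e = False  f = True  g = True  h = True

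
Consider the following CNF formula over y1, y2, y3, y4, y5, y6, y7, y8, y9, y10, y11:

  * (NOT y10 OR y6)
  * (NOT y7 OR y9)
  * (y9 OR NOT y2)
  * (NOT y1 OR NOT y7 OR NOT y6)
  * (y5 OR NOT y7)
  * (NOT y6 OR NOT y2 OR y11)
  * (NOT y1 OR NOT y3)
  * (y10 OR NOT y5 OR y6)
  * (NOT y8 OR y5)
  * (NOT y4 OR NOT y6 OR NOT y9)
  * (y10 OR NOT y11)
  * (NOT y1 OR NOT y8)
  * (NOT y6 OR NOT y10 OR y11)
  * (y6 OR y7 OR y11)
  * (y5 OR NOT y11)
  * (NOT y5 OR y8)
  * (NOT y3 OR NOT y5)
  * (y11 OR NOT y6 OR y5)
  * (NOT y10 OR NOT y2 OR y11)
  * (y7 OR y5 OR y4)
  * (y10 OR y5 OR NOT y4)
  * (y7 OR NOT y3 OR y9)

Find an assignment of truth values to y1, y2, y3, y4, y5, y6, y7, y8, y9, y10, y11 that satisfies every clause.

y1=0, y2=0, y3=0, y4=0, y5=1, y6=1, y7=0, y8=1, y9=0, y10=0, y11=0

Pure literal: y1 appears only negated; assign y1 = False.
Pure literal: y2 appears only negated; assign y2 = False.
Try y3 = False.
Branch on y4: take y4 = False.
Branch on y5: take y5 = True.
  then y8 is forced to True.
The remaining clauses are satisfied by y6 = True, y7 = False, y9 = False, y10 = False, y11 = False.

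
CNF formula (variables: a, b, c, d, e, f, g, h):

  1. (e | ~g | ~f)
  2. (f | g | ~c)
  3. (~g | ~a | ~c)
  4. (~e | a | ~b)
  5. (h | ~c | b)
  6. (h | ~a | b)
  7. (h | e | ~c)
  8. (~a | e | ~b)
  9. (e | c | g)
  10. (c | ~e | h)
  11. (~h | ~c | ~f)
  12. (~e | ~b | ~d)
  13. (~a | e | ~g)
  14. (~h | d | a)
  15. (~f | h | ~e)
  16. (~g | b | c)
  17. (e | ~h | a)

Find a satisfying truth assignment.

a=F, b=F, c=F, d=T, e=T, f=T, g=F, h=T

Check each clause:
  1. (~f | ~g | e) — ~g is true.
  2. (f | g | ~c) — ~c is true.
  3. (~g | ~c | ~a) — ~g is true.
  4. (~e | ~b | a) — ~b is true.
  5. (~c | b | h) — h is true.
  6. (~a | b | h) — h is true.
  7. (~c | h | e) — h is true.
  8. (~b | e | ~a) — e is true.
  9. (e | g | c) — e is true.
  10. (c | h | ~e) — h is true.
  11. (~f | ~h | ~c) — ~c is true.
  12. (~b | ~d | ~e) — ~b is true.
  13. (~a | ~g | e) — ~g is true.
  14. (a | ~h | d) — d is true.
  15. (h | ~f | ~e) — h is true.
  16. (~g | b | c) — ~g is true.
  17. (e | a | ~h) — e is true.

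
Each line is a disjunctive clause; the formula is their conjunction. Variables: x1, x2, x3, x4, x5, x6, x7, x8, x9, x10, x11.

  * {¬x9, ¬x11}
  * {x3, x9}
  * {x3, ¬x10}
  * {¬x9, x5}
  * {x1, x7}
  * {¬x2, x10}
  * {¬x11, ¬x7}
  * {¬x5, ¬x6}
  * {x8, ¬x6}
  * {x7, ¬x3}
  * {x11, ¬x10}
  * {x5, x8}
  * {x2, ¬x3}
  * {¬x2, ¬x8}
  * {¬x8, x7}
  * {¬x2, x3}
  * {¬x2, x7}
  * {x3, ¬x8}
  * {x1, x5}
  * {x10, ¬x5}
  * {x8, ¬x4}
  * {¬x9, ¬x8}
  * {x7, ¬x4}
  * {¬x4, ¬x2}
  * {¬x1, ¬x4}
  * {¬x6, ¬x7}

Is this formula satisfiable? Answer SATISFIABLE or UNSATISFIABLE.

UNSATISFIABLE

x7 = True:
  propagation gives x11=False, x10=False, x2=False, x3=False; an empty clause results — contradiction.
x7 = False:
  propagation gives x1=True, x3=False, x9=True, x11=False; an empty clause results — contradiction.
Every branch closes, so no satisfying assignment exists.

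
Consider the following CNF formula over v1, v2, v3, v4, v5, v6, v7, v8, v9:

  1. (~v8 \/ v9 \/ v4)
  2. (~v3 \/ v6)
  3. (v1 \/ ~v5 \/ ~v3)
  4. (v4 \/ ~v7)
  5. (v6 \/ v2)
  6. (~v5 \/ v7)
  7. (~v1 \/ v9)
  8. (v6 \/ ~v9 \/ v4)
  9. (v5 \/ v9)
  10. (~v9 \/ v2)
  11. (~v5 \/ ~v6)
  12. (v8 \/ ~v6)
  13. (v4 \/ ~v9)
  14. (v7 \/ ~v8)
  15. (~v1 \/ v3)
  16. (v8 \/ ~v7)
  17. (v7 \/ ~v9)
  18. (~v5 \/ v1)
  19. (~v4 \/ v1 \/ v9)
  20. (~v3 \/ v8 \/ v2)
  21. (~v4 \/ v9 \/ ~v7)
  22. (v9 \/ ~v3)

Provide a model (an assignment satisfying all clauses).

v1=False  v2=True  v3=False  v4=True  v5=False  v6=False  v7=True  v8=True  v9=True

Check each clause:
  1. (~v8 \/ v4 \/ v9) — v9 is true.
  2. (~v3 \/ v6) — ~v3 is true.
  3. (~v5 \/ v1 \/ ~v3) — ~v5 is true.
  4. (v4 \/ ~v7) — v4 is true.
  5. (v6 \/ v2) — v2 is true.
  6. (~v5 \/ v7) — ~v5 is true.
  7. (~v1 \/ v9) — v9 is true.
  8. (v6 \/ v4 \/ ~v9) — v4 is true.
  9. (v5 \/ v9) — v9 is true.
  10. (~v9 \/ v2) — v2 is true.
  11. (~v6 \/ ~v5) — ~v6 is true.
  12. (v8 \/ ~v6) — v8 is true.
  13. (v4 \/ ~v9) — v4 is true.
  14. (~v8 \/ v7) — v7 is true.
  15. (v3 \/ ~v1) — ~v1 is true.
  16. (~v7 \/ v8) — v8 is true.
  17. (~v9 \/ v7) — v7 is true.
  18. (v1 \/ ~v5) — ~v5 is true.
  19. (v1 \/ ~v4 \/ v9) — v9 is true.
  20. (v2 \/ ~v3 \/ v8) — v8 is true.
  21. (v9 \/ ~v4 \/ ~v7) — v9 is true.
  22. (v9 \/ ~v3) — v9 is true.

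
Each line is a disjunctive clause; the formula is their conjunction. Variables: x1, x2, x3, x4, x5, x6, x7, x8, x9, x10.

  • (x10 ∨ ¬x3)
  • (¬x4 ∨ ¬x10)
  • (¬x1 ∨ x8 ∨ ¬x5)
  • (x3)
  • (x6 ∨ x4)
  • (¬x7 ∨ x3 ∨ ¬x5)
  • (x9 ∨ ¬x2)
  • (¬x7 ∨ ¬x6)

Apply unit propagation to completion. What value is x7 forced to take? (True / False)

False

(x3) stands alone — x3 = True.
In (x10 ∨ ¬x3), ¬x3 is now false; x10 must hold, so x10 = True.
(¬x10 ∨ ¬x4): since x10 = True, the clause reduces to (¬x4). x4 = False.
From (x6 ∨ x4) and x4 = False: x6 = True.
(¬x7 ∨ ¬x6) with x6 = True leaves only ¬x7, so x7 = False.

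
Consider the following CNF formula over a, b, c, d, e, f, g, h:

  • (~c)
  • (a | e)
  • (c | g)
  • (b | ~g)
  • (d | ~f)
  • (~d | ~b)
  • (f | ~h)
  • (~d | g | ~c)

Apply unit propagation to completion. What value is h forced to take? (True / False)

False

(~c) stands alone — c = False.
In (g | c), c is now false; g must hold, so g = True.
(b | ~g) with g = True leaves only b, so b = True.
From (~b | ~d) and b = True: d = False.
(d | ~f) with d = False leaves only ~f, so f = False.
(f | ~h): since f = False, the clause reduces to (~h). h = False.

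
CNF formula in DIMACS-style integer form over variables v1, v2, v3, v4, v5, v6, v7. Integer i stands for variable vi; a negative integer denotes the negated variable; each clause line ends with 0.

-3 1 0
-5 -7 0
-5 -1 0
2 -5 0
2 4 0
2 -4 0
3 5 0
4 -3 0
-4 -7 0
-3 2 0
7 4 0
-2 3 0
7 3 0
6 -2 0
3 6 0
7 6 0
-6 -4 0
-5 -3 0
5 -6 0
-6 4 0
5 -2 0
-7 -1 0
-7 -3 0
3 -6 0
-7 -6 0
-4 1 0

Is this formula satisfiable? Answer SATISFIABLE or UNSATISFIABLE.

UNSATISFIABLE

v3 = True:
  propagation gives v1=True, v5=False, v4=True, v2=True; an empty clause results — contradiction.
v3 = False:
  propagation gives v5=True, v7=False; an empty clause results — contradiction.
Every branch closes, so no satisfying assignment exists.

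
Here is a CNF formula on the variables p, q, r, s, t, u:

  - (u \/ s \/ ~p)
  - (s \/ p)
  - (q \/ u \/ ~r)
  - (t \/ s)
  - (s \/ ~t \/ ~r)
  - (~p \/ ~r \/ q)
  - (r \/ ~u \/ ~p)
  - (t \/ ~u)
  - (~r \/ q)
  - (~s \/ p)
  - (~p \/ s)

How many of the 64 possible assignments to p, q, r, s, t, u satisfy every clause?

7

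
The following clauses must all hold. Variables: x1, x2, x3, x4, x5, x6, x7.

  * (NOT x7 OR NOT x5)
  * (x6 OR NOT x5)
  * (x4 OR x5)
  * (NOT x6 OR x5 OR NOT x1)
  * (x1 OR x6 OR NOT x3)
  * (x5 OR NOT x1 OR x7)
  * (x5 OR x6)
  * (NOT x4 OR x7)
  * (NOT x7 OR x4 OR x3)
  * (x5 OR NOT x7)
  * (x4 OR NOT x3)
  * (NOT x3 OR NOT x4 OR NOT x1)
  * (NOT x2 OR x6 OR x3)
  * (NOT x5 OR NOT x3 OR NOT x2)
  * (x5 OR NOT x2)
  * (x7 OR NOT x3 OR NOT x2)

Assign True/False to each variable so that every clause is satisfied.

x1 = False, x2 = True, x3 = False, x4 = False, x5 = True, x6 = True, x7 = False

Check each clause:
  1. (NOT x7 OR NOT x5) — NOT x7 is true.
  2. (NOT x5 OR x6) — x6 is true.
  3. (x5 OR x4) — x5 is true.
  4. (NOT x6 OR NOT x1 OR x5) — x5 is true.
  5. (NOT x3 OR x1 OR x6) — NOT x3 is true.
  6. (x7 OR NOT x1 OR x5) — x5 is true.
  7. (x5 OR x6) — x5 is true.
  8. (NOT x4 OR x7) — NOT x4 is true.
  9. (x3 OR x4 OR NOT x7) — NOT x7 is true.
  10. (x5 OR NOT x7) — NOT x7 is true.
  11. (NOT x3 OR x4) — NOT x3 is true.
  12. (NOT x4 OR NOT x3 OR NOT x1) — NOT x4 is true.
  13. (x6 OR x3 OR NOT x2) — x6 is true.
  14. (NOT x5 OR NOT x3 OR NOT x2) — NOT x3 is true.
  15. (x5 OR NOT x2) — x5 is true.
  16. (NOT x2 OR x7 OR NOT x3) — NOT x3 is true.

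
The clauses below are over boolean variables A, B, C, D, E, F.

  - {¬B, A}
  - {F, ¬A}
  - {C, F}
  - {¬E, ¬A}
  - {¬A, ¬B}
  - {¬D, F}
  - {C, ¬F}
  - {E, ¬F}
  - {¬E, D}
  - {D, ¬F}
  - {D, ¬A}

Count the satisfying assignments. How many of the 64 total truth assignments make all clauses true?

2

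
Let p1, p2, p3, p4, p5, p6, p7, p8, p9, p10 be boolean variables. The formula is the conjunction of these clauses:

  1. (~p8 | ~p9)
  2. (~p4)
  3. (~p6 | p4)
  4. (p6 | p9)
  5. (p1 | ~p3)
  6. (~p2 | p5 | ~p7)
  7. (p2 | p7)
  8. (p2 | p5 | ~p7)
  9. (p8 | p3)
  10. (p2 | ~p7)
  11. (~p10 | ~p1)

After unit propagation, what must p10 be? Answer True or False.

False

(~p4) is a unit clause: p4 = False.
(p4 | ~p6): since p4 = False, the clause reduces to (~p6). p6 = False.
From (p6 | p9) and p6 = False: p9 = True.
In (~p9 | ~p8), ~p9 is now false; ~p8 must hold, so p8 = False.
(p3 | p8) with p8 = False leaves only p3, so p3 = True.
In (p1 | ~p3), ~p3 is now false; p1 must hold, so p1 = True.
(~p10 | ~p1) with p1 = True leaves only ~p10, so p10 = False.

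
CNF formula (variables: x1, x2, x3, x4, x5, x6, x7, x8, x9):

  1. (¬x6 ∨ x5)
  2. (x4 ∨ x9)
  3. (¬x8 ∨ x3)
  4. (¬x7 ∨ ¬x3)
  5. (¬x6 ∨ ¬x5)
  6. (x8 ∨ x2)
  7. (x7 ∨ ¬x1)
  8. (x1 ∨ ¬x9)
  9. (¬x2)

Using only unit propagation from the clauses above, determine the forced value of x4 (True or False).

True

Unit clause (¬x2) sets x2 = False.
From (x8 ∨ x2) and x2 = False: x8 = True.
In (x3 ∨ ¬x8), ¬x8 is now false; x3 must hold, so x3 = True.
(¬x3 ∨ ¬x7) with x3 = True leaves only ¬x7, so x7 = False.
(¬x1 ∨ x7) with x7 = False leaves only ¬x1, so x1 = False.
In (¬x9 ∨ x1), x1 is now false; ¬x9 must hold, so x9 = False.
(x9 ∨ x4) with x9 = False leaves only x4, so x4 = True.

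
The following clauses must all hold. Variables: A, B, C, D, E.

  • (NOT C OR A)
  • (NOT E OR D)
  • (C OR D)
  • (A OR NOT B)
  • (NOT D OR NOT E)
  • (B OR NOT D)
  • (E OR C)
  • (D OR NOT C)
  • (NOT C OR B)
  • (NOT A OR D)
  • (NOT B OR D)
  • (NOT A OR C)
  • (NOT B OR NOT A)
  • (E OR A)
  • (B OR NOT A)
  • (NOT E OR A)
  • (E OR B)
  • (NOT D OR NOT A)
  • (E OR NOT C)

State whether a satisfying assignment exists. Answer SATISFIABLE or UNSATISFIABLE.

UNSATISFIABLE

A = True:
  propagation gives D=True; an empty clause results — contradiction.
A = False:
  propagation gives C=False, D=True, B=False; an empty clause results — contradiction.
Every branch closes, so no satisfying assignment exists.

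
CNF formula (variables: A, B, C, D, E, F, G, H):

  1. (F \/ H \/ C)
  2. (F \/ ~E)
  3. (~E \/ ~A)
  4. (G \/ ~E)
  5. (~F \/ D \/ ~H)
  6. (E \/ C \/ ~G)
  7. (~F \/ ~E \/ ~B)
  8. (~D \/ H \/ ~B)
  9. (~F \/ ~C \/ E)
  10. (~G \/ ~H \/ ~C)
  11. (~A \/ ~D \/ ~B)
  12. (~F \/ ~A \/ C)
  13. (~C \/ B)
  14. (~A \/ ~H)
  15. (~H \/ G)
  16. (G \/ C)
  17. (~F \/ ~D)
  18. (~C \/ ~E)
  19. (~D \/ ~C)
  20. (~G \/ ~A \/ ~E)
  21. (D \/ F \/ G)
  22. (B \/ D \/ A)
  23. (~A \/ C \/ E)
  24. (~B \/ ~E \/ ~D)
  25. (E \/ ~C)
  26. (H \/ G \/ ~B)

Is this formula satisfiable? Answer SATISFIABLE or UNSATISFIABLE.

UNSATISFIABLE

C = True:
  propagation gives B=True, E=False; an empty clause results — contradiction.
C = False:
  propagation gives G=True, E=True, F=True, A=False; an empty clause results — contradiction.
Every branch closes, so no satisfying assignment exists.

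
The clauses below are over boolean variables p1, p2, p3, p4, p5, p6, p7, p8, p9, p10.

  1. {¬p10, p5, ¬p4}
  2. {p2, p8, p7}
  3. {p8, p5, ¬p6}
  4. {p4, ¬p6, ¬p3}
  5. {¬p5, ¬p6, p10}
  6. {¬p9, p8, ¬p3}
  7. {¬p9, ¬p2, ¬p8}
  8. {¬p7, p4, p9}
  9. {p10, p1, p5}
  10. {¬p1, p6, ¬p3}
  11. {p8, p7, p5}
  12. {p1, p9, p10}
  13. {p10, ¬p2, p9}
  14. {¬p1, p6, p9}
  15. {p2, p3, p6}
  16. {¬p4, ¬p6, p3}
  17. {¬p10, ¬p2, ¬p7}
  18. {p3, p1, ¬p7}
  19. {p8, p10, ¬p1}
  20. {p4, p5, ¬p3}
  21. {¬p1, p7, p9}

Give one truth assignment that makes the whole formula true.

p1=0, p2=0, p3=1, p4=1, p5=1, p6=1, p7=1, p8=1, p9=1, p10=1

Check each clause:
  1. {¬p10, p5, ¬p4} — p5 is true.
  2. {p7, p8, p2} — p8 is true.
  3. {p5, ¬p6, p8} — p8 is true.
  4. {¬p3, p4, ¬p6} — p4 is true.
  5. {¬p5, ¬p6, p10} — p10 is true.
  6. {¬p3, p8, ¬p9} — p8 is true.
  7. {¬p2, ¬p9, ¬p8} — ¬p2 is true.
  8. {p9, ¬p7, p4} — p9 is true.
  9. {p5, p1, p10} — p10 is true.
  10. {p6, ¬p3, ¬p1} — ¬p1 is true.
  11. {p5, p7, p8} — p8 is true.
  12. {p1, p9, p10} — p10 is true.
  13. {¬p2, p9, p10} — p9 is true.
  14. {p9, ¬p1, p6} — p9 is true.
  15. {p6, p2, p3} — p3 is true.
  16. {¬p4, ¬p6, p3} — p3 is true.
  17. {¬p10, ¬p7, ¬p2} — ¬p2 is true.
  18. {p1, p3, ¬p7} — p3 is true.
  19. {p8, ¬p1, p10} — p8 is true.
  20. {p4, p5, ¬p3} — p5 is true.
  21. {p7, ¬p1, p9} — p9 is true.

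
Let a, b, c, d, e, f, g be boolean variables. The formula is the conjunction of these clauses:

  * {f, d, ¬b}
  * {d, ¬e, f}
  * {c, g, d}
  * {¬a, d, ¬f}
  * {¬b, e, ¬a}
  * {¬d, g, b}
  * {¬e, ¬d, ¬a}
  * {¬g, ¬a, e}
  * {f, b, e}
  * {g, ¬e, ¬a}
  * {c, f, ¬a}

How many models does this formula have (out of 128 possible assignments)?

Split on a, then d.
  a=T, d=T: a clause becomes empty — 0.
  a=T, d=F: a clause becomes empty — 0.
  a=F, d=T: c free; 11 ways for (b,e,f,g) × 2^1 = 22.
  a=F, d=F: b, e free; 3 ways for (c,f,g) × 2^2 = 12.
Total: 0 + 0 + 22 + 12 = 34.

34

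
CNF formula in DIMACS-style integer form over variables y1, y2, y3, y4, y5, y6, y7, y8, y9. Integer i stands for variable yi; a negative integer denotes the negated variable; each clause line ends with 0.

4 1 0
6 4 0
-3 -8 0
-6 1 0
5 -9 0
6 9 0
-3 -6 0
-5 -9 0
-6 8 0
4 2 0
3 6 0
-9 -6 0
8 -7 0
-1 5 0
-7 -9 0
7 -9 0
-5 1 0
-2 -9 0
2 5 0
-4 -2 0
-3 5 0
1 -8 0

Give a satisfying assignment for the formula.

y1=T, y2=F, y3=F, y4=T, y5=T, y6=T, y7=T, y8=T, y9=F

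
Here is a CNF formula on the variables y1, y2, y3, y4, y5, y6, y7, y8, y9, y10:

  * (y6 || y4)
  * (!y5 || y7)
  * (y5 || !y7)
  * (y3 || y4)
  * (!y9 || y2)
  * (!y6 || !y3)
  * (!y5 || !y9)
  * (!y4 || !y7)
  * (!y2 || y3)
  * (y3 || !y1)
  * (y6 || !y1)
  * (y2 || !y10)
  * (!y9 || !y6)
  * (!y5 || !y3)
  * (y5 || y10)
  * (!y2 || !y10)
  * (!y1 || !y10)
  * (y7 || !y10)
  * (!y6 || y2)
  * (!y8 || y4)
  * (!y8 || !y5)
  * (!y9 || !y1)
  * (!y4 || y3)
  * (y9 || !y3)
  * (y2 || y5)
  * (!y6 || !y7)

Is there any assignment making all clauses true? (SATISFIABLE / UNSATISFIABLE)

UNSATISFIABLE

y3 = True:
  propagation gives y6=False, y4=True, y7=False, y5=False; an empty clause results — contradiction.
y3 = False:
  propagation gives y4=True; an empty clause results — contradiction.
Every branch closes, so no satisfying assignment exists.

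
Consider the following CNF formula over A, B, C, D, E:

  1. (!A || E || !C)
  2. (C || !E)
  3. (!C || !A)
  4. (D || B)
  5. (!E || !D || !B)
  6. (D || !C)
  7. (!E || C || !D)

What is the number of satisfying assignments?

9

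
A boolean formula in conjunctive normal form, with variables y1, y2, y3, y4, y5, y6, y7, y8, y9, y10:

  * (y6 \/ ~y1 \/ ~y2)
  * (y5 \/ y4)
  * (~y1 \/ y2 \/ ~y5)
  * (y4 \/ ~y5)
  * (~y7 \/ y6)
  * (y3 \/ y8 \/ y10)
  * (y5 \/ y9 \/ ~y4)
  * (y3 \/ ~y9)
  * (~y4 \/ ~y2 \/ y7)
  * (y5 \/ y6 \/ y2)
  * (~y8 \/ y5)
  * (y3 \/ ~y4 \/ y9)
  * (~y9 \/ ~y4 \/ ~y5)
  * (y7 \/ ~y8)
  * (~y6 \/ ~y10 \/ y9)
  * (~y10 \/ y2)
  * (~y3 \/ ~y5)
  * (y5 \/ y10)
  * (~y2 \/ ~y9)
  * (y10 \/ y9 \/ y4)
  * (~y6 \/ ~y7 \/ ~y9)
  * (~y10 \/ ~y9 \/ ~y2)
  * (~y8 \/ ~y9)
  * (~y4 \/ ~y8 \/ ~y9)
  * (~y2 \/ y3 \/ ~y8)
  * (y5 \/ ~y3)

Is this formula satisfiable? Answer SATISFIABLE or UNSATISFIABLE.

UNSATISFIABLE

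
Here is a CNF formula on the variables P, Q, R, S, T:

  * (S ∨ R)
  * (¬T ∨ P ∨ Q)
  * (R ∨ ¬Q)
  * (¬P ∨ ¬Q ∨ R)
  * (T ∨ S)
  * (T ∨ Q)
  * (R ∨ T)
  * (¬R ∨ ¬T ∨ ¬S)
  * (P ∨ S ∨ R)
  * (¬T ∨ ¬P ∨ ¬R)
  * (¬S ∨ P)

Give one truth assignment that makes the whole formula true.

P = T, Q = T, R = T, S = T, T = F

Try P = True.
Try Q = True.
  then R is forced to True.
  then T is forced to False.
  then S is forced to True.
Every clause has at least one true literal under this assignment.
Check each clause:
  1. (S ∨ R) — R is true.
  2. (¬T ∨ P ∨ Q) — P is true.
  3. (¬Q ∨ R) — R is true.
  4. (¬Q ∨ R ∨ ¬P) — R is true.
  5. (T ∨ S) — S is true.
  6. (T ∨ Q) — Q is true.
  7. (T ∨ R) — R is true.
  8. (¬S ∨ ¬T ∨ ¬R) — ¬T is true.
  9. (R ∨ P ∨ S) — P is true.
  10. (¬P ∨ ¬T ∨ ¬R) — ¬T is true.
  11. (P ∨ ¬S) — P is true.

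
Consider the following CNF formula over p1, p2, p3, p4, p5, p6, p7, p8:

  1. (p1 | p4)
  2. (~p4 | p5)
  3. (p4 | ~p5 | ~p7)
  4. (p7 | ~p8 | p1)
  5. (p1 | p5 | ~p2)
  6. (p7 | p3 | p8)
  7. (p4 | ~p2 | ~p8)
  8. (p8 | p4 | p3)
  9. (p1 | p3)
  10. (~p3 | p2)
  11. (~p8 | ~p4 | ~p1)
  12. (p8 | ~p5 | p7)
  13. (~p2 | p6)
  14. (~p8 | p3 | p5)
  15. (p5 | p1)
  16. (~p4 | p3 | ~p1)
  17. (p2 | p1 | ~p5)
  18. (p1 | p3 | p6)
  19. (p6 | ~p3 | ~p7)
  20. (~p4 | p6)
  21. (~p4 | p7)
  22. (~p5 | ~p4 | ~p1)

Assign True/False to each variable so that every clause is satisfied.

p1=F  p2=T  p3=T  p4=T  p5=T  p6=T  p7=T  p8=F

p6 occurs only positively in the remaining clauses — set p6 = True.
Try p1 = False.
  then p4 is forced to True.
  then p5 is forced to True.
  then p3 is forced to True.
  then p2 is forced to True.
  then p7 is forced to True.
p8 is now unconstrained; take p8 = False.
Check each clause:
  1. (p1 | p4) — p4 is true.
  2. (~p4 | p5) — p5 is true.
  3. (~p7 | p4 | ~p5) — p4 is true.
  4. (~p8 | p1 | p7) — ~p8 is true.
  5. (p5 | ~p2 | p1) — p5 is true.
  6. (p7 | p8 | p3) — p3 is true.
  7. (~p2 | ~p8 | p4) — ~p8 is true.
  8. (p3 | p4 | p8) — p3 is true.
  9. (p3 | p1) — p3 is true.
  10. (p2 | ~p3) — p2 is true.
  11. (~p8 | ~p4 | ~p1) — ~p8 is true.
  12. (p8 | ~p5 | p7) — p7 is true.
  13. (~p2 | p6) — p6 is true.
  14. (p5 | ~p8 | p3) — ~p8 is true.
  15. (p1 | p5) — p5 is true.
  16. (~p1 | p3 | ~p4) — p3 is true.
  17. (p2 | p1 | ~p5) — p2 is true.
  18. (p3 | p6 | p1) — p3 is true.
  19. (~p7 | ~p3 | p6) — p6 is true.
  20. (~p4 | p6) — p6 is true.
  21. (~p4 | p7) — p7 is true.
  22. (~p1 | ~p5 | ~p4) — ~p1 is true.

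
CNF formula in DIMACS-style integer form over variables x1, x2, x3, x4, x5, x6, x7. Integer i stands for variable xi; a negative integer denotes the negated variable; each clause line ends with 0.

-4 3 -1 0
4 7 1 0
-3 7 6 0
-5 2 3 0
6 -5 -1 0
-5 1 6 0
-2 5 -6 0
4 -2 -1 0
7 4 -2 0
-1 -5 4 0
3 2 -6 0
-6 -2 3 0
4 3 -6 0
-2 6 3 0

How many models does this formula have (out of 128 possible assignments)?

29

Case analysis on x6 and x2:
  x6=1, x2=1: 5 of the 32 assignments to (x1,x3,x4,x5,x7) work.
  x6=1, x2=0: 12 of the 32 assignments to (x1,x3,x4,x5,x7) work.
  x6=0, x2=1: remaining (x1,x3,x4,x5,x7) ∈ {(0,1,0,0,1); (0,1,1,0,1); (1,1,1,0,1)} — 3.
  x6=0, x2=0: 9 of the 32 assignments to (x1,x3,x4,x5,x7) work.
Total: 5 + 12 + 3 + 9 = 29.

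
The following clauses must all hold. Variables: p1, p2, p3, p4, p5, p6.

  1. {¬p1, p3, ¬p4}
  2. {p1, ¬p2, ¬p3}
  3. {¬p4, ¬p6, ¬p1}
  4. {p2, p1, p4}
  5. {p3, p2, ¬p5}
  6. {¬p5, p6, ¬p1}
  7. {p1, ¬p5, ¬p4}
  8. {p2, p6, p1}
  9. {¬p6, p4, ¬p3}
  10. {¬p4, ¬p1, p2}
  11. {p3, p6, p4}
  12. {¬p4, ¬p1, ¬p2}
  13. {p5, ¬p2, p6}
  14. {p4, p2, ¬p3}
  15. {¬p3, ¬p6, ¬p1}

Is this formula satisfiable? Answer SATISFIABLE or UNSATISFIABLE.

SATISFIABLE

Set p1 = False and propagate.
Try p2 = True.
  then p3 is forced to False.
Branch on p4: take p4 = False.
  then p6 is forced to True.
p5 is now unconstrained; take p5 = True.
Every clause has at least one true literal under this assignment.
So p1=False, p2=True, p3=False, p4=False, p5=True, p6=True is a satisfying assignment.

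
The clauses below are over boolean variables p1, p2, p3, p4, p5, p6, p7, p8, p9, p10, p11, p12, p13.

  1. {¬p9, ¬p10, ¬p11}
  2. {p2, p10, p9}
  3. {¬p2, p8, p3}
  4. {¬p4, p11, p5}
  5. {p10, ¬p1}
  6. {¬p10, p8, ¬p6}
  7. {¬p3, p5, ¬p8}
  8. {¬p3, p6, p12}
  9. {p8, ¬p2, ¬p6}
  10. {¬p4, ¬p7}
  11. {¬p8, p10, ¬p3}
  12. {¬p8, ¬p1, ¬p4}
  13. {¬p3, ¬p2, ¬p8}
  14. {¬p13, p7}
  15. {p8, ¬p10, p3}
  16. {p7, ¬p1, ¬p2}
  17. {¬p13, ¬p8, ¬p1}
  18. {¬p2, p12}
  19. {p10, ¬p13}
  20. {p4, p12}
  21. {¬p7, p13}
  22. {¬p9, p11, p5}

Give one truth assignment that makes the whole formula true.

p5 occurs only positively in the remaining clauses — set p5 = True.
Pure literal: p12 appears only positively; assign p12 = True.
Branch on p1: take p1 = True.
  then p10 is forced to True.
For the remaining variables, p2 = False, p3 = True, p4 = False, p6 = False, p7 = True, p8 = False, p9 = True, p11 = False, p13 = True works.
Every clause has at least one true literal under this assignment.

p1=True, p2=False, p3=True, p4=False, p5=True, p6=False, p7=True, p8=False, p9=True, p10=True, p11=False, p12=True, p13=True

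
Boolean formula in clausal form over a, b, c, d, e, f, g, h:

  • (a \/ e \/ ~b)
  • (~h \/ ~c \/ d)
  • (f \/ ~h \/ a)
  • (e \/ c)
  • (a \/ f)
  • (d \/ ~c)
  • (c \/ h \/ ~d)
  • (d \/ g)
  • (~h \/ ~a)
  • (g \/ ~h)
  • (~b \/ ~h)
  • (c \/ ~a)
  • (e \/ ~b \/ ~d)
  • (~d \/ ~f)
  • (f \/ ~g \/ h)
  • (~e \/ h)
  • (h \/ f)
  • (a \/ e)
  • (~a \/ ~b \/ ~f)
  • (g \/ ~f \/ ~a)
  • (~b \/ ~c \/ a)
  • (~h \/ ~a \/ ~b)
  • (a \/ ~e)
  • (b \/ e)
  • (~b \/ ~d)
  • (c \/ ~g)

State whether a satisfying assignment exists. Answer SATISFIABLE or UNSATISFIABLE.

a = True:
  propagation gives h=False, c=True, d=True, f=False; an empty clause results — contradiction.
a = False:
  propagation gives f=True, d=False, c=False, e=True; an empty clause results — contradiction.
Every branch closes, so no satisfying assignment exists.

UNSATISFIABLE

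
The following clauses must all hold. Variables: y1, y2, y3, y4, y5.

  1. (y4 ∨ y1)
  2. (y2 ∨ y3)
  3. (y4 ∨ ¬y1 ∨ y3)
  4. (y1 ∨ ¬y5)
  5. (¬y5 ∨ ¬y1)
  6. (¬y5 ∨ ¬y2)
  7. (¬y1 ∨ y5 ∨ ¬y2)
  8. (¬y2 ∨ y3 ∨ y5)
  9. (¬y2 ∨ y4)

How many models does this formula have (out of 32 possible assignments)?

4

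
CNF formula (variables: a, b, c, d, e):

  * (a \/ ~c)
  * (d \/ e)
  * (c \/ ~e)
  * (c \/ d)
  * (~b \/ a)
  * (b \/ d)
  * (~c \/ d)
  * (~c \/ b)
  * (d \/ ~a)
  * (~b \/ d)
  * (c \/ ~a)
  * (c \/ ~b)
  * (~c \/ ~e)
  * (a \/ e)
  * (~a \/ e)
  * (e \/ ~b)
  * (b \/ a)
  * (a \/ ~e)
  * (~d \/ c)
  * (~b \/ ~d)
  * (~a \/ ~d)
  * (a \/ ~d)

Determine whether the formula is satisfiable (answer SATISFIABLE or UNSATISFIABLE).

UNSATISFIABLE

a = True:
  propagation gives d=True; an empty clause results — contradiction.
a = False:
  propagation gives c=False, e=False; an empty clause results — contradiction.
Every branch closes, so no satisfying assignment exists.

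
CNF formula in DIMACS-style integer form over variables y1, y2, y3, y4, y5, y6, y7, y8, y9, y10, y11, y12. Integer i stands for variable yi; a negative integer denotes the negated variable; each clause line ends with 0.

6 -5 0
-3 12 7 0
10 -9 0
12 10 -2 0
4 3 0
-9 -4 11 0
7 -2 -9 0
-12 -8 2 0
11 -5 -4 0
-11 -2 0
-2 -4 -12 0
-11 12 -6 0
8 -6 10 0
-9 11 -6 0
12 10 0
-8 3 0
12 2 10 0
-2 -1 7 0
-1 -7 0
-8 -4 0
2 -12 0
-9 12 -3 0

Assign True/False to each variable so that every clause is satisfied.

y1=T  y2=F  y3=F  y4=T  y5=F  y6=T  y7=F  y8=F  y9=F  y10=T  y11=F  y12=F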